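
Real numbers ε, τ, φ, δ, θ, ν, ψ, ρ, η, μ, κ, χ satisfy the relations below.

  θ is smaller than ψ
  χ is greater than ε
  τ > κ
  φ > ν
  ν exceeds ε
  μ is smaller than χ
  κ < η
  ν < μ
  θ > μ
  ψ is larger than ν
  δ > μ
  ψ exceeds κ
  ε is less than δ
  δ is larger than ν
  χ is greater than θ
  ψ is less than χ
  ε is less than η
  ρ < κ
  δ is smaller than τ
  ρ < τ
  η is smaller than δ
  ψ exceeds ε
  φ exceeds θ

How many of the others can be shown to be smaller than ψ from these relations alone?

From ψ the given relations immediately reach ε, ν, θ, κ.
From those, μ, ρ — 6 in total.
No other element is forced below ψ by the given relations, so the count is 6.

6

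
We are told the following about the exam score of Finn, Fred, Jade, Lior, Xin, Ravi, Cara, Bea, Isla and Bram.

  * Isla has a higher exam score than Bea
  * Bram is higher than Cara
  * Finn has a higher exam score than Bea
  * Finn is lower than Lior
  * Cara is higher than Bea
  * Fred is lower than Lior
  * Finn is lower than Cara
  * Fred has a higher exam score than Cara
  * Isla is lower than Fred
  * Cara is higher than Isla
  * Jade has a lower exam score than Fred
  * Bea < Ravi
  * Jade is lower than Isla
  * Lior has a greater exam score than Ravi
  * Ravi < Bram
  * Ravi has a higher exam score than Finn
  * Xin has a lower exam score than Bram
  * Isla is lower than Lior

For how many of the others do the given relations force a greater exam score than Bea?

7

From Bea the given relations immediately reach Finn, Isla, Ravi, Cara.
From those, Fred, Bram, Lior — 7 in total.
No other element is forced above Bea by the given relations, so the count is 7.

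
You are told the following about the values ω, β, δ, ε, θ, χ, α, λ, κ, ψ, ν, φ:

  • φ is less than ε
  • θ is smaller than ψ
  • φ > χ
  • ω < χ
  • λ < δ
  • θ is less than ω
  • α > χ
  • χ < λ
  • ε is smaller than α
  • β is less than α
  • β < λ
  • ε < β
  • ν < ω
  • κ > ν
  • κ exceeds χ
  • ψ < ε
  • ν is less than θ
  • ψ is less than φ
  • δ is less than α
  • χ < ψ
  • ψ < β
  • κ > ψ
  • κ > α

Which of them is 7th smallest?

The consecutive relations fix a unique order: ν < θ < ω < χ < ψ < φ < ε < β < λ < δ < α < κ.
The 7th smallest is ε.

ε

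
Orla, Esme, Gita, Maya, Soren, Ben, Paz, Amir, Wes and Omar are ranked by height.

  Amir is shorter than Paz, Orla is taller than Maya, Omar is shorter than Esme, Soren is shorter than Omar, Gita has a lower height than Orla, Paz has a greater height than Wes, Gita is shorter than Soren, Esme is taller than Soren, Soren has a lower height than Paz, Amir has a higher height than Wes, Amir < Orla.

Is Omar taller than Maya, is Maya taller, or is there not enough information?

Following every chain through Omar: above Omar we get Esme; below Omar we get Gita, Soren.
Maya is not reached, and no chain runs the other way from Maya to Omar.
So the given relations leave the order of Omar and Maya undetermined.

undetermined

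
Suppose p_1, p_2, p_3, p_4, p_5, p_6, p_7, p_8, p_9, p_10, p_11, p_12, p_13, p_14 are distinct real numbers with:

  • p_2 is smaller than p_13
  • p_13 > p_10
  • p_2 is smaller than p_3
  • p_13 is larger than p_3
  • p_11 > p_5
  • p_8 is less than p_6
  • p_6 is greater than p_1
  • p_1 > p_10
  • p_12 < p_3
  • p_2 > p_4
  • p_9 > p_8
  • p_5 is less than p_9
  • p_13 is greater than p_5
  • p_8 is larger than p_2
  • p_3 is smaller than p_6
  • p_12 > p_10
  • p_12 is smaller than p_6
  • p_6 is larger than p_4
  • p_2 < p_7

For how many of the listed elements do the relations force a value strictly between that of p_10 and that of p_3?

Chaining upward from p_10 reaches: p_12, p_1, p_6, p_13.
Chaining downward from p_3 reaches: p_4, p_2, p_12.
Strictly between p_10 and p_3 are those in both lists: p_12 — 1 element.

1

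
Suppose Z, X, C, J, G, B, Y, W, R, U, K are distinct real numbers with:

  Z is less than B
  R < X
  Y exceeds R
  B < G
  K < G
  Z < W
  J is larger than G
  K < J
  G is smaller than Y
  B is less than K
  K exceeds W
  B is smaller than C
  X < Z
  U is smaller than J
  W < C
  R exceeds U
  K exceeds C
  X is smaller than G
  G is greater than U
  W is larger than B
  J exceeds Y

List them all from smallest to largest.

U < R < X < Z < B < W < C < K < G < Y < J

Nothing is placed below U, so it is least; from there U < R; R < X; X < Z; Z < B; B < W; W < C; C < K; K < G; G < Y; Y < J, each given directly.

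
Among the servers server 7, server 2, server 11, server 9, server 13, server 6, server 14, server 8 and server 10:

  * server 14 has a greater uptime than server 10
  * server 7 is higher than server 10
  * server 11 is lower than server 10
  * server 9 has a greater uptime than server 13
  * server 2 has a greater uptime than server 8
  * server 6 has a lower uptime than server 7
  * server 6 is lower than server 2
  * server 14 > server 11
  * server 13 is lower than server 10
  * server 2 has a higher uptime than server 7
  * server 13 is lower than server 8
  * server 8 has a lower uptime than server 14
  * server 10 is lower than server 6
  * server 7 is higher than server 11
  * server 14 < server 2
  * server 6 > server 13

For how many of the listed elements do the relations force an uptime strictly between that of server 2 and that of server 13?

5

The relations place server 13 below server 2. An element lies strictly between them when it is forced above server 13 and also forced below server 2.
Above server 13: {server 10, server 8, server 6, server 7, server 9, server 14}. Below server 2: {server 11, server 10, server 8, server 6, server 7, server 14}.
Intersection: {server 10, server 8, server 6, server 7, server 14} — 5.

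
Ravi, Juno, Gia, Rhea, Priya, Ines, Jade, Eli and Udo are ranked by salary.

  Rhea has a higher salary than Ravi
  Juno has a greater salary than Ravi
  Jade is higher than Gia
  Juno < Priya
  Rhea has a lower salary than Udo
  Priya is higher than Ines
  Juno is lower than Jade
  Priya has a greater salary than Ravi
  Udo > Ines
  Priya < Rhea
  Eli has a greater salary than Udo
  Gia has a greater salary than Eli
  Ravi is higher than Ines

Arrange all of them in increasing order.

Ines < Ravi < Juno < Priya < Rhea < Udo < Eli < Gia < Jade

The consecutive links are each given: Ines < Ravi; Ravi < Juno; Juno < Priya; Priya < Rhea; Rhea < Udo; Udo < Eli; Eli < Gia; Gia < Jade.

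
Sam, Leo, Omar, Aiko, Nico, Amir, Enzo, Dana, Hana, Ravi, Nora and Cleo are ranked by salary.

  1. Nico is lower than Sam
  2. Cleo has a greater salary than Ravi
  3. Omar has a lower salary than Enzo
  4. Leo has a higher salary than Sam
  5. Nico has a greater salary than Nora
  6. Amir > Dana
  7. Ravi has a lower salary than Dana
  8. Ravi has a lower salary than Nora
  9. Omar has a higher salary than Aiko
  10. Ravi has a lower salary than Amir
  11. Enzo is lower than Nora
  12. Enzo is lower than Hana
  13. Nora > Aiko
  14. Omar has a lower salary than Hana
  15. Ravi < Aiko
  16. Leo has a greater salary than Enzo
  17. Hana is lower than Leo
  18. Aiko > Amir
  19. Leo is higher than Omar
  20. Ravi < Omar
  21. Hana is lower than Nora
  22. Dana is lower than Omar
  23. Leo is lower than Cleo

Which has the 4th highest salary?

The consecutive relations fix a unique order: Ravi < Dana < Amir < Aiko < Omar < Enzo < Hana < Nora < Nico < Sam < Leo < Cleo.
The 4th largest is Nico.

Nico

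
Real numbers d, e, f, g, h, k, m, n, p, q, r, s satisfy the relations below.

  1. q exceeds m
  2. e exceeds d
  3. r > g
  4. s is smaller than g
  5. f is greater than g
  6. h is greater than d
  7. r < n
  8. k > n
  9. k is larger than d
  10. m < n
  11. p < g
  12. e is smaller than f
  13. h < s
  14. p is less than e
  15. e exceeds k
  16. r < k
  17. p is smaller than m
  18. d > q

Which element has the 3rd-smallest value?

q

Chaining the given pairs: p < m < q < d < h < s < g < r < n < k < e < f.
Counting 3 from the smallest end gives q.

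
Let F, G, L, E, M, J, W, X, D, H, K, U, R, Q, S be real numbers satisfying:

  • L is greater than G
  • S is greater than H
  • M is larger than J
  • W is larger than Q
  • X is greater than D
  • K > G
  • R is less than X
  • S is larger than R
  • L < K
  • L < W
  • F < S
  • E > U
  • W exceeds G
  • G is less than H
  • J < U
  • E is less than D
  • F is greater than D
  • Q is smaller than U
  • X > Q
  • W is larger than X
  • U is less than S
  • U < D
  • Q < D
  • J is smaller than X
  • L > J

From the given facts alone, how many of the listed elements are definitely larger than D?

4

The elements the relations force above D are X, F, W, S — no chain reaches any other.
That is 4.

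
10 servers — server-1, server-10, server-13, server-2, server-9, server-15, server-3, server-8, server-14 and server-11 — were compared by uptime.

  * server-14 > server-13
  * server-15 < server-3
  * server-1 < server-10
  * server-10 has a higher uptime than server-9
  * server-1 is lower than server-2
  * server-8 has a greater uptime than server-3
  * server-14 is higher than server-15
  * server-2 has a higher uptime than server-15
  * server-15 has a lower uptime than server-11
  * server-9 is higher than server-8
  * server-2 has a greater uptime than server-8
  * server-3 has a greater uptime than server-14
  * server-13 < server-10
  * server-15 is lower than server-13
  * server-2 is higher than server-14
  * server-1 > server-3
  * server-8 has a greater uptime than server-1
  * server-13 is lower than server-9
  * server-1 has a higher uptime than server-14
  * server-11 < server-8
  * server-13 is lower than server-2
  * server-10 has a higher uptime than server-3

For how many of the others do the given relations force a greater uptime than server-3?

5

From server-3 the given relations immediately reach server-1, server-8, server-10.
From those, server-2, server-9 — 5 in total.
Nothing else is reachable above server-3; 5 in all.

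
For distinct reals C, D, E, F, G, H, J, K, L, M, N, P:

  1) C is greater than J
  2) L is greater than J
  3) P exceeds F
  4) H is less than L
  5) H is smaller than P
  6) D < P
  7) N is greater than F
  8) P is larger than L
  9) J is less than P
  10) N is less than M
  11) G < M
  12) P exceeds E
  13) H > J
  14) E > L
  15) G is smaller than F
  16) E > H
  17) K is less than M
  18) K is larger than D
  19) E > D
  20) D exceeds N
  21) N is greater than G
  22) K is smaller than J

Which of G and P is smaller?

G

G < F and F < N give G < N.
Then N < D extends the chain to D.
Then D < K extends the chain to K.
Then K < J extends the chain to J.
Then J < H extends the chain to H.
With H < L: G < F < N < D < K < J < H < L.
Then L < E extends the chain to E.
With E < P: G < F < N < D < K < J < H < L < E < P.
So G < P; G is the smaller of the two.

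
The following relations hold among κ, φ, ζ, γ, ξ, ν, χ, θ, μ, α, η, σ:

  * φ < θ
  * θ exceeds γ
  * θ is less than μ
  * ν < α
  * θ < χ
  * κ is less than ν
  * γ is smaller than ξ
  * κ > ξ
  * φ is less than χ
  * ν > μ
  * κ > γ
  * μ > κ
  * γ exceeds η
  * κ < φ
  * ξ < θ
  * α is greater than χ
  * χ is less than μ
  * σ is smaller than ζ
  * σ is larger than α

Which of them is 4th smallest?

Chaining the given pairs: η < γ < ξ < κ < φ < θ < χ < μ < ν < α < σ < ζ.
The 4th smallest is κ.

κ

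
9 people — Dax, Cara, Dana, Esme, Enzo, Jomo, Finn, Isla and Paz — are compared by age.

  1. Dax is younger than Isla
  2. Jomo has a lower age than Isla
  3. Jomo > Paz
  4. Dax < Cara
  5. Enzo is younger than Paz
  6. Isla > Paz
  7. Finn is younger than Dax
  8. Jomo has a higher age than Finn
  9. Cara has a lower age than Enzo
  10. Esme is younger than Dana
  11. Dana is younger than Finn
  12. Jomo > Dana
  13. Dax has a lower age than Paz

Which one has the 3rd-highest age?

Paz

Piecing the relations together gives one ordering: Esme < Dana < Finn < Dax < Cara < Enzo < Paz < Jomo < Isla.
The 3rd largest is Paz.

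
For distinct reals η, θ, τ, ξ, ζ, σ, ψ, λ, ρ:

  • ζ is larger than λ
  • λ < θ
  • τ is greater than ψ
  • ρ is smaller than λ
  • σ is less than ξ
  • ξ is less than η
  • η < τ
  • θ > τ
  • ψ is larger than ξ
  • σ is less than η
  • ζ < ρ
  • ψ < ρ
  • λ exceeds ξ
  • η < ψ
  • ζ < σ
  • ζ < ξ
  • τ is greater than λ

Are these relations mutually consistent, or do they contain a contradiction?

Chaining the given relations yields ζ < σ < ξ < η < ψ < ρ < λ, so ζ < λ. But one relation states λ < ζ. These cannot both hold.

inconsistent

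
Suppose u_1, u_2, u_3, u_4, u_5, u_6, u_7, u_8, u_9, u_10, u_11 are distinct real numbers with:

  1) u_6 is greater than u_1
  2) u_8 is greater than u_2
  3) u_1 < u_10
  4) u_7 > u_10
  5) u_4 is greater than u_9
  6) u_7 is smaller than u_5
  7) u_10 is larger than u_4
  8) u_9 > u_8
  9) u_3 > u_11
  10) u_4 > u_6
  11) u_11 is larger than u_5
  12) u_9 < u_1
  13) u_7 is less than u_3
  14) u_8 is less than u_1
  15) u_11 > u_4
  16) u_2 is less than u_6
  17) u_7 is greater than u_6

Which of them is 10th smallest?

The consecutive relations fix a unique order: u_2 < u_8 < u_9 < u_1 < u_6 < u_4 < u_10 < u_7 < u_5 < u_11 < u_3.
The 10th smallest is u_11.

u_11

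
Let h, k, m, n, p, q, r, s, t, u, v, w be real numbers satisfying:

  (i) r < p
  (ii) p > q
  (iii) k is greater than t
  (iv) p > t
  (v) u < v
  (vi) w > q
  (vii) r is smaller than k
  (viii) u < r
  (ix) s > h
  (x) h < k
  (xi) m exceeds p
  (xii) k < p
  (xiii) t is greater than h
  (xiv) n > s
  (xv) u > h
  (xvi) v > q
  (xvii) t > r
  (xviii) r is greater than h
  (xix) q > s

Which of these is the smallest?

h

Chaining upward from h: directly above it, s, u, r, t, k; then q, n, p, v; then w, m.
That covers every other element, and nothing is given below h, so h is the smallest.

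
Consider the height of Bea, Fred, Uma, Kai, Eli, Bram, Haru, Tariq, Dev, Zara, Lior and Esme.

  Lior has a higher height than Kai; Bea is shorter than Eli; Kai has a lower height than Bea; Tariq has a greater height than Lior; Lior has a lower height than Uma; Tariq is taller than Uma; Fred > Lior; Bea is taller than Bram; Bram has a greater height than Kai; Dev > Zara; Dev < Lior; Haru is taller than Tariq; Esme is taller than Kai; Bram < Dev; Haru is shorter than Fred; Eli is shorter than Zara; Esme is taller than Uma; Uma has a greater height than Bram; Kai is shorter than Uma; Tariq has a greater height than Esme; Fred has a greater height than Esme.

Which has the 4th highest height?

Esme

Chaining the given pairs: Kai < Bram < Bea < Eli < Zara < Dev < Lior < Uma < Esme < Tariq < Haru < Fred.
The 4th largest is Esme.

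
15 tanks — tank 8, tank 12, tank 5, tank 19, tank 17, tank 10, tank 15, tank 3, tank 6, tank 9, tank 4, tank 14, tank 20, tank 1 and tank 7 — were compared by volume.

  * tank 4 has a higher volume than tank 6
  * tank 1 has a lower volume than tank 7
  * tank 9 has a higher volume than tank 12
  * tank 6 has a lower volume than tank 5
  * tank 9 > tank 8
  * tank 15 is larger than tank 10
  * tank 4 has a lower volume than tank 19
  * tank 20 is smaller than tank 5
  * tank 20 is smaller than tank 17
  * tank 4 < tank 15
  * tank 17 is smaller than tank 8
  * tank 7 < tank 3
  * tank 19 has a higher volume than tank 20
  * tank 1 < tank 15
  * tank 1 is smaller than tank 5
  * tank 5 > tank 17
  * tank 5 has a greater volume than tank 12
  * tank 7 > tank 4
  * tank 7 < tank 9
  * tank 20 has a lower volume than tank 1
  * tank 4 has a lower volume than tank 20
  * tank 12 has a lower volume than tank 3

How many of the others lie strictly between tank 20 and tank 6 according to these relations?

The relations place tank 6 below tank 20. An element lies strictly between them when it is forced above tank 6 and also forced below tank 20.
Above tank 6: {tank 4, tank 17, tank 8, tank 1, tank 7, tank 9, tank 19, tank 5, tank 15, tank 3}. Below tank 20: {tank 4}.
Intersection: {tank 4} — 1.

1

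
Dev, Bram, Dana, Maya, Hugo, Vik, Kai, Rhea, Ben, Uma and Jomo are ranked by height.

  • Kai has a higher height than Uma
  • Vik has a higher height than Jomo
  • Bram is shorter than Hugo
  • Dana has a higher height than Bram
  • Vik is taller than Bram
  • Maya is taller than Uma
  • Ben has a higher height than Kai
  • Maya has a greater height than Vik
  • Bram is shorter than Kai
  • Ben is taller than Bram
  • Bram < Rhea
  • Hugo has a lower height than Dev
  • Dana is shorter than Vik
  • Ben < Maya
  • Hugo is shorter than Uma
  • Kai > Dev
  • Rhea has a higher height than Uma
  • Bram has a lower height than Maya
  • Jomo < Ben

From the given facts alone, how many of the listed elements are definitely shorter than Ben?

6

From Ben the given relations immediately reach Jomo, Bram, Kai.
From those, Dev, Uma — 5 in total.
From those, Hugo — 6 in total.
No other element is forced below Ben by the given relations, so the count is 6.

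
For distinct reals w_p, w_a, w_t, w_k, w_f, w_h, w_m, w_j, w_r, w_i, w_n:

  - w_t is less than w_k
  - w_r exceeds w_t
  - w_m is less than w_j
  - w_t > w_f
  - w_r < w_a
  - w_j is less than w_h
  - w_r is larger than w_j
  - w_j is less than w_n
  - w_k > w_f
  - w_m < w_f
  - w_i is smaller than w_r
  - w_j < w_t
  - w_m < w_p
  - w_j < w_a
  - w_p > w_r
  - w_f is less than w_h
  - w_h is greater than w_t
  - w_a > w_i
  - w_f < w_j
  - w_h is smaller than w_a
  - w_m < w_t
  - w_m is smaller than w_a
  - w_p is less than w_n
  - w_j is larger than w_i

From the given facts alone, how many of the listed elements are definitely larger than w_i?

From w_i the given relations immediately reach w_j, w_r, w_a.
From those, w_t, w_h, w_p, w_n — 7 in total.
From those, w_k — 8 in total.
No other element is forced above w_i by the given relations, so the count is 8.

8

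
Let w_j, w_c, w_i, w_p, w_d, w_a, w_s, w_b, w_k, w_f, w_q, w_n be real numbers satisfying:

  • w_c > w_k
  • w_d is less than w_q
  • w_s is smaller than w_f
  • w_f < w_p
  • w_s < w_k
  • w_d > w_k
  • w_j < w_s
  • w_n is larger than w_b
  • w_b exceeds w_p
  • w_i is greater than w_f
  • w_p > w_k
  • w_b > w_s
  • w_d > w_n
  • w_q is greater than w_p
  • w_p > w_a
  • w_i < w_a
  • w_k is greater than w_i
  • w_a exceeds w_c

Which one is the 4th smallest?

w_i

The consecutive relations fix a unique order: w_j < w_s < w_f < w_i < w_k < w_c < w_a < w_p < w_b < w_n < w_d < w_q.
Counting 4 from the smallest end gives w_i.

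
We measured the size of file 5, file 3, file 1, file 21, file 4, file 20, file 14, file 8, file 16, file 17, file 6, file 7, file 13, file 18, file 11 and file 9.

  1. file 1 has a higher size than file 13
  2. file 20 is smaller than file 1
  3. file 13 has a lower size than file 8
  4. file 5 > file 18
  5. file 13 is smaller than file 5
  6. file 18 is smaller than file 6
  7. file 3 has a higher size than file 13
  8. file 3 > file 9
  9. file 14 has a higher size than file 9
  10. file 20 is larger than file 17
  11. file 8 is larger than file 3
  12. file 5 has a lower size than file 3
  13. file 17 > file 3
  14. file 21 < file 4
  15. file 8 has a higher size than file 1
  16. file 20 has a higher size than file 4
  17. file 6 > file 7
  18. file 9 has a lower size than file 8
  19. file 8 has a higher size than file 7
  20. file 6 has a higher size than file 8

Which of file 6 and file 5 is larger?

file 6

Following the relations from file 5: file 5 < file 3 < file 17 < file 20 < file 1 < file 8 < file 6.
So file 5 < file 6; file 6 is the larger of the two.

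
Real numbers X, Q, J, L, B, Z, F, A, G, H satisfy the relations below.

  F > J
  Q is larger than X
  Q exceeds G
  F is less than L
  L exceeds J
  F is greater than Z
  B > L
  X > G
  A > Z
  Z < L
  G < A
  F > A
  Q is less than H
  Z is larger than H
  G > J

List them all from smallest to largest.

J < G < X < Q < H < Z < A < F < L < B

Each adjacent pair is fixed by a given relation: J < G; G < X; X < Q; Q < H; H < Z; Z < A; A < F; F < L; L < B. Chaining them end to end gives the full order.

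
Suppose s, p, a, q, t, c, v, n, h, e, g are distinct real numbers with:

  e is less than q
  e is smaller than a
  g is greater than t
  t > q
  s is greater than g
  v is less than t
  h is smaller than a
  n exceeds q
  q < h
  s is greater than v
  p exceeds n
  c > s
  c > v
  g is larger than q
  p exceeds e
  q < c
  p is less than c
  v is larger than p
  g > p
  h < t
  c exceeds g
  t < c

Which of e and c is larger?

Following the relations from e: e < p < v < t < g < s < c.
So e < c; c is the larger of the two.

c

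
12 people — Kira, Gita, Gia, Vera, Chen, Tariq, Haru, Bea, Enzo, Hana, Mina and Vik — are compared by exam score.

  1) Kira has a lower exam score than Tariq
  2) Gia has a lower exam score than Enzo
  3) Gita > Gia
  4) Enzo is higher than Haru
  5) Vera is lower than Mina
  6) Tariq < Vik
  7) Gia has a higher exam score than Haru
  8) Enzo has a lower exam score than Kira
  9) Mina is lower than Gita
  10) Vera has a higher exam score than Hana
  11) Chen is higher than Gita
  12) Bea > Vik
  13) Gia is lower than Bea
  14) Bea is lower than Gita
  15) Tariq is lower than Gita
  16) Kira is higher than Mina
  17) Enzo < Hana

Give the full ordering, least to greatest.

Each adjacent pair is fixed by a given relation: Haru < Gia; Gia < Enzo; Enzo < Hana; Hana < Vera; Vera < Mina; Mina < Kira; Kira < Tariq; Tariq < Vik; Vik < Bea; Bea < Gita; Gita < Chen. Chaining them end to end gives the full order.

Haru < Gia < Enzo < Hana < Vera < Mina < Kira < Tariq < Vik < Bea < Gita < Chen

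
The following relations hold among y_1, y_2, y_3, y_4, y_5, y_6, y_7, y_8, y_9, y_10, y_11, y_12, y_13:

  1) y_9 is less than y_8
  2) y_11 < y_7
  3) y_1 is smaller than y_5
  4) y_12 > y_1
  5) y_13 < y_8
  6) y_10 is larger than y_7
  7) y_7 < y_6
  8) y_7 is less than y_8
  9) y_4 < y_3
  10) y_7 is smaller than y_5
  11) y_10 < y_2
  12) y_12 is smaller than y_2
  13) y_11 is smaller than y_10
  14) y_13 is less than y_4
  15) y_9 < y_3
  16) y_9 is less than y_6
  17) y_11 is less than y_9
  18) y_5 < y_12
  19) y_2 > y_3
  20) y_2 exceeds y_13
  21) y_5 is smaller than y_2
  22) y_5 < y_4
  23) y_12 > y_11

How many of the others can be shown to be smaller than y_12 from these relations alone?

4

The elements the relations force below y_12 are y_11, y_7, y_1, y_5 — no chain reaches any other.
That is 4.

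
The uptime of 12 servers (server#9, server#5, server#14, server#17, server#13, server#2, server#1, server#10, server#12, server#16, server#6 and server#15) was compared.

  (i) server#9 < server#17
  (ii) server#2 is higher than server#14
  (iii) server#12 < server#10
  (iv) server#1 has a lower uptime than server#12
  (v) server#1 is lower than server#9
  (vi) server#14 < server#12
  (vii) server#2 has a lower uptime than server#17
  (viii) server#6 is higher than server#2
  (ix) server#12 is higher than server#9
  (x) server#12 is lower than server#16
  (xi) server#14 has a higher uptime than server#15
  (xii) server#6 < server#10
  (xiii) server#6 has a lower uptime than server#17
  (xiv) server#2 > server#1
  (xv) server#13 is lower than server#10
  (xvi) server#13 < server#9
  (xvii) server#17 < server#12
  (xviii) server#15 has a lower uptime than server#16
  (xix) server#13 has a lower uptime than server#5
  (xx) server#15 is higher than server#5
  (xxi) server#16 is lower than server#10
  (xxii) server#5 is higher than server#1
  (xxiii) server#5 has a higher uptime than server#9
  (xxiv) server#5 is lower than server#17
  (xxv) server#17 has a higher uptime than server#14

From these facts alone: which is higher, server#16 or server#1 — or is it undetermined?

server#16

Link the given pairs in sequence: server#1 < server#9; server#9 < server#5; server#5 < server#15; server#15 < server#14; server#14 < server#2; server#2 < server#6; server#6 < server#17; server#17 < server#12; server#12 < server#16.
Together: server#1 < server#9 < server#5 < server#15 < server#14 < server#2 < server#6 < server#17 < server#12 < server#16.
So server#16 is higher.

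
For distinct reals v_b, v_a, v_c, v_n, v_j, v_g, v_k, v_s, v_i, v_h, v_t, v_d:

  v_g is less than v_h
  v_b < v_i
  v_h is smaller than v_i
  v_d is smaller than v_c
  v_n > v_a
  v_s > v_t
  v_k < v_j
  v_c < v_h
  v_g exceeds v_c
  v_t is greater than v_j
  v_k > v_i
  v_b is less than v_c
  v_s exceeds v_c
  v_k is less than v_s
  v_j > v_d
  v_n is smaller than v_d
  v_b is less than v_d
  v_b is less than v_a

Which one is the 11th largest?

The consecutive relations fix a unique order: v_b < v_a < v_n < v_d < v_c < v_g < v_h < v_i < v_k < v_j < v_t < v_s.
The 11th largest is v_a.

v_a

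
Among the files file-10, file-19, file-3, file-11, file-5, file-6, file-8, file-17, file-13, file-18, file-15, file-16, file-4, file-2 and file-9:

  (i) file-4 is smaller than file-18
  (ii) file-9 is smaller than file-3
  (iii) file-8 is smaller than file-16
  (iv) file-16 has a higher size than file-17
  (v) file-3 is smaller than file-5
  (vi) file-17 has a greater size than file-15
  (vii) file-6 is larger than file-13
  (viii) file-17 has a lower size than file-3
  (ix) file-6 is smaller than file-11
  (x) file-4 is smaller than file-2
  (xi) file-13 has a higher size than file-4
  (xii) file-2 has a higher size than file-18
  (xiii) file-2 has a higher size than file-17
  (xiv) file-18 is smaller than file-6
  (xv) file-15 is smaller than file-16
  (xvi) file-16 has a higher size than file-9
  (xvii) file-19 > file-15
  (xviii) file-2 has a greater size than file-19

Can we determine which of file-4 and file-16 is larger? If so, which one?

undetermined

Following every chain through file-4: above file-4 we get file-13, file-18, file-6, file-2, file-11.
file-16 is not reached, and no chain runs the other way from file-16 to file-4.
So the given relations leave the order of file-4 and file-16 undetermined.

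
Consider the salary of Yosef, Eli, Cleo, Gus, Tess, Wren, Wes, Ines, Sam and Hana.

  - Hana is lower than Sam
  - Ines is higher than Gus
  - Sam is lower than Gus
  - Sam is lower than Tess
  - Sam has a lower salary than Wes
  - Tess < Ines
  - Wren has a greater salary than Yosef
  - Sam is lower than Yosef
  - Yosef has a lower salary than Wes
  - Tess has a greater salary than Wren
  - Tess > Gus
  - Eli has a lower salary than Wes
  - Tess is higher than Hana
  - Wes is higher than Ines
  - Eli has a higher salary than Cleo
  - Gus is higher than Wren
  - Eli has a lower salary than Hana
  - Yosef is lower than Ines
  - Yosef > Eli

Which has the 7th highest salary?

The consecutive relations fix a unique order: Cleo < Eli < Hana < Sam < Yosef < Wren < Gus < Tess < Ines < Wes.
Counting 7 from the largest end gives Sam.

Sam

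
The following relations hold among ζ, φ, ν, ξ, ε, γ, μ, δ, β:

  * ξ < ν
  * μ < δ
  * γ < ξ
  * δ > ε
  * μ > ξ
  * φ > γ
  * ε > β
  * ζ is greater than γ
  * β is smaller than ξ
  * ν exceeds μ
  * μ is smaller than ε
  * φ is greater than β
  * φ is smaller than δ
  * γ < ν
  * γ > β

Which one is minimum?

β

Chaining upward from β: directly above it, γ, ξ, φ, ε; then ζ, μ, δ, ν.
That covers every other element, and nothing is given below β, so β is the minimum.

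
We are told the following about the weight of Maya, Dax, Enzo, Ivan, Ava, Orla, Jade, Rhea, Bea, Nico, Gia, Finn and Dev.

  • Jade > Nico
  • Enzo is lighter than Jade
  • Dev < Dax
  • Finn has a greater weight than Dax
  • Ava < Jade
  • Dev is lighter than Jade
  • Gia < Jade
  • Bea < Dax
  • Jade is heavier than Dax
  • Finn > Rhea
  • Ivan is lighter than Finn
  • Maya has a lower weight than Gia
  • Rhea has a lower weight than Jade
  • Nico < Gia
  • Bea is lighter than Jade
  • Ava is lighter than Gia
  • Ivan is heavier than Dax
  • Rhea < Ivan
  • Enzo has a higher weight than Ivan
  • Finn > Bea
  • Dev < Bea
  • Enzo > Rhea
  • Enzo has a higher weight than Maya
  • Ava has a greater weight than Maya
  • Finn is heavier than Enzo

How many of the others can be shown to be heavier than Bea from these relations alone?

5

Directly above Bea: Dax, Jade, Finn.
One step further: Ivan (4 so far).
One step further: Enzo (5 so far).
Nothing else is reachable above Bea; 5 in all.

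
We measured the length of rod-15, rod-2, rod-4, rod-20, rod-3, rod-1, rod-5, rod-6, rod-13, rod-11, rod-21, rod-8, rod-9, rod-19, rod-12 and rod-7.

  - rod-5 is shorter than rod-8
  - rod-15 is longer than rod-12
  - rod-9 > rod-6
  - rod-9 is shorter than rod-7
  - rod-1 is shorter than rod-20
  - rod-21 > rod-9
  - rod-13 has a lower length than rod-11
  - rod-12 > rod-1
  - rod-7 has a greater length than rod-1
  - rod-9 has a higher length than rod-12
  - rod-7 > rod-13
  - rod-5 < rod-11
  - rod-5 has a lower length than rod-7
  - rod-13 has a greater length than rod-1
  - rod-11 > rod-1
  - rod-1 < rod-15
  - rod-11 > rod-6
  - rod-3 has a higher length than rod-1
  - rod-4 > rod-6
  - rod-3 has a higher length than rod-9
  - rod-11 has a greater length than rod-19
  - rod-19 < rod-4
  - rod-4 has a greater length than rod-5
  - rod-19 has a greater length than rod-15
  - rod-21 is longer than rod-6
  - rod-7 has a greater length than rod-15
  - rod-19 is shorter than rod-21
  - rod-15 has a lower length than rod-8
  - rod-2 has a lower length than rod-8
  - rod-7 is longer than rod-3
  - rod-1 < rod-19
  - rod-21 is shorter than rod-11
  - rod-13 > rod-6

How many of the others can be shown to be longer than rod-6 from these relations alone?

7

Directly above rod-6: rod-9, rod-13, rod-21, rod-4, rod-11.
One step further: rod-3, rod-7 (7 so far).
No other element is forced above rod-6 by the given relations, so the count is 7.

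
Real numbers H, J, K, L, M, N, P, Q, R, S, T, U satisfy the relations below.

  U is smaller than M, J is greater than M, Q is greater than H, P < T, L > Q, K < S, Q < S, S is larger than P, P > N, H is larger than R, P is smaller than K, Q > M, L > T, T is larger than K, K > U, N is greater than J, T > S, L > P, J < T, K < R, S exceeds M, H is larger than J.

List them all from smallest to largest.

U < M < J < N < P < K < R < H < Q < S < T < L

The consecutive links are each given: U < M; M < J; J < N; N < P; P < K; K < R; R < H; H < Q; Q < S; S < T; T < L.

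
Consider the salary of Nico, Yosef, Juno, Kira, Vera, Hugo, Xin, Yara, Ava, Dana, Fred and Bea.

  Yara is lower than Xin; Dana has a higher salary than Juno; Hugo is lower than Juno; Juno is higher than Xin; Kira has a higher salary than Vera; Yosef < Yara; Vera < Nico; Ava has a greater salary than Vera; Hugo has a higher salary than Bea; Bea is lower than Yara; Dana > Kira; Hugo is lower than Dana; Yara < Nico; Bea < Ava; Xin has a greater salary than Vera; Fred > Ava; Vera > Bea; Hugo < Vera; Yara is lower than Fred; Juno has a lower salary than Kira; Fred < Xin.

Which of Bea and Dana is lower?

Bea

Bea < Hugo and Hugo < Vera give Bea < Vera.
With Vera < Ava: Bea < Hugo < Vera < Ava.
Then Ava < Fred extends the chain to Fred.
With Fred < Xin: Bea < Hugo < Vera < Ava < Fred < Xin.
Then Xin < Juno extends the chain to Juno.
With Juno < Kira: Bea < Hugo < Vera < Ava < Fred < Xin < Juno < Kira.
Then Kira < Dana extends the chain to Dana.
So Bea < Dana; Bea is the lower of the two.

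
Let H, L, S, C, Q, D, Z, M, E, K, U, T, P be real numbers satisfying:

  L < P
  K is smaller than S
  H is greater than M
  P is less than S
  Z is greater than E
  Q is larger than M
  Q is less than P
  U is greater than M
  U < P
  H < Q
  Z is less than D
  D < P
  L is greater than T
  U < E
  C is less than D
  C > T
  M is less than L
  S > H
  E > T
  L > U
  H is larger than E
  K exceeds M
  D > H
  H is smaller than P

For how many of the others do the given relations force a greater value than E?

Directly above E: H, Z.
One step further: D, Q, P, S (6 so far).
Nothing else is reachable above E; 6 in all.

6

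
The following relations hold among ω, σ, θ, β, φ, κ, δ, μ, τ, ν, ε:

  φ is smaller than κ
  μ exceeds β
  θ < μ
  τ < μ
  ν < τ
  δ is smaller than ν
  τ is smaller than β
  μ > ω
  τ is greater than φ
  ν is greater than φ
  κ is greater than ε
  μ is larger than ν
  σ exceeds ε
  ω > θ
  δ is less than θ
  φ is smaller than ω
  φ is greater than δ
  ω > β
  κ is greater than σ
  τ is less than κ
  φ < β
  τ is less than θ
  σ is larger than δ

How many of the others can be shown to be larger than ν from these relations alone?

From ν the given relations immediately reach τ, μ.
From those, κ, β, θ — 5 in total.
From those, ω — 6 in total.
No other element is forced above ν by the given relations, so the count is 6.

6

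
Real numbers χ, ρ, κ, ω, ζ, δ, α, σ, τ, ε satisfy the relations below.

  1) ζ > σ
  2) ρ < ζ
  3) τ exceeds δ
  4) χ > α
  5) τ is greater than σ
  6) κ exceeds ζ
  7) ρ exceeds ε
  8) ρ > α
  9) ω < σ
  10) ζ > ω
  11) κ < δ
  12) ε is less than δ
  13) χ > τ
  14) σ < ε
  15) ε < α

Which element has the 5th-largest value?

ζ

Chaining the given pairs: ω < σ < ε < α < ρ < ζ < κ < δ < τ < χ.
Counting 5 from the largest end gives ζ.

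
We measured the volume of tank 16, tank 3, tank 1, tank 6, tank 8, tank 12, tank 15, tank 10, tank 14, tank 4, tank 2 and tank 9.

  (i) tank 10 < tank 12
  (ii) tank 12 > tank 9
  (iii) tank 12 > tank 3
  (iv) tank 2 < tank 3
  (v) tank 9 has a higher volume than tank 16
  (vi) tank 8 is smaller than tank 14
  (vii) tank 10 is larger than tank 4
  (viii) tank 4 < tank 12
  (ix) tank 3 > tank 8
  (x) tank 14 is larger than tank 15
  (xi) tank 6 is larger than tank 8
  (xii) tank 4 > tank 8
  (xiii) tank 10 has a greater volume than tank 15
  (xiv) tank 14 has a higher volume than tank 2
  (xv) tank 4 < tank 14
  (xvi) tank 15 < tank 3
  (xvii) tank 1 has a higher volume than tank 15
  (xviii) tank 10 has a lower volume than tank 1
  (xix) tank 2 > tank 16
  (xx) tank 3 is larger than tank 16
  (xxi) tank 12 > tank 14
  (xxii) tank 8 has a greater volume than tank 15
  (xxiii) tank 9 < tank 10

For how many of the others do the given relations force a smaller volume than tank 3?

Directly below tank 3: tank 16, tank 15, tank 8, tank 2.
Nothing else is reachable below tank 3; 4 in all.

4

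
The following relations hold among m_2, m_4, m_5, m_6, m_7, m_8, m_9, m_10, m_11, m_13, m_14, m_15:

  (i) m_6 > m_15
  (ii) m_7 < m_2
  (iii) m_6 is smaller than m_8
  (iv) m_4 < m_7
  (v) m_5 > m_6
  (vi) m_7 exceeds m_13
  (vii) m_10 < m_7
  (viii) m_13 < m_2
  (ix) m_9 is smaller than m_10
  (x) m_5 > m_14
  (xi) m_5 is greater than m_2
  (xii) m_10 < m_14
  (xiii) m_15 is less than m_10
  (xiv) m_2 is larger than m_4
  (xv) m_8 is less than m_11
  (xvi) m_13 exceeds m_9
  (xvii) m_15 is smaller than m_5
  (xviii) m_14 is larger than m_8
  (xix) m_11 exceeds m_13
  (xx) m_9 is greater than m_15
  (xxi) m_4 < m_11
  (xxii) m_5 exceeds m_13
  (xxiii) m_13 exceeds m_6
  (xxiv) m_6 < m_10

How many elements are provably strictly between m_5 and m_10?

Chaining upward from m_10 reaches: m_14, m_7, m_2.
Chaining downward from m_5 reaches: m_15, m_6, m_8, m_4, m_9, m_13, m_14, m_7, m_2.
Strictly between m_10 and m_5 are those in both lists: m_14, m_7, m_2 — 3 elements.

3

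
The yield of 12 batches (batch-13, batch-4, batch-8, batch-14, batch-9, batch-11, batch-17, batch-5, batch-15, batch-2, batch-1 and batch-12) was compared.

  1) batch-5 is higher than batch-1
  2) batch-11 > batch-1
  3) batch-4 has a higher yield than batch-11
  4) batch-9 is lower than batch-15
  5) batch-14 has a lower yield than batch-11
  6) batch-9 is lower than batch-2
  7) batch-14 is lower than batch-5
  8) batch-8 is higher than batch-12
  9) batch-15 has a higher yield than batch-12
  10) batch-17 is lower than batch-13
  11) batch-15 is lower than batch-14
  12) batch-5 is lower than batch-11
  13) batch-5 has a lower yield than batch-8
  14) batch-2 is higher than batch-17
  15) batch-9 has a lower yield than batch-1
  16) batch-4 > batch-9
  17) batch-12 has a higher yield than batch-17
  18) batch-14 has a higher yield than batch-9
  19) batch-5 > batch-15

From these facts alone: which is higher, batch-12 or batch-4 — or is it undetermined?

batch-4

The relevant relations are batch-12 < batch-15; batch-15 < batch-14; batch-14 < batch-5; batch-5 < batch-11; batch-11 < batch-4.
Chaining these gives batch-12 < batch-15 < batch-14 < batch-5 < batch-11 < batch-4.
So batch-4 is higher.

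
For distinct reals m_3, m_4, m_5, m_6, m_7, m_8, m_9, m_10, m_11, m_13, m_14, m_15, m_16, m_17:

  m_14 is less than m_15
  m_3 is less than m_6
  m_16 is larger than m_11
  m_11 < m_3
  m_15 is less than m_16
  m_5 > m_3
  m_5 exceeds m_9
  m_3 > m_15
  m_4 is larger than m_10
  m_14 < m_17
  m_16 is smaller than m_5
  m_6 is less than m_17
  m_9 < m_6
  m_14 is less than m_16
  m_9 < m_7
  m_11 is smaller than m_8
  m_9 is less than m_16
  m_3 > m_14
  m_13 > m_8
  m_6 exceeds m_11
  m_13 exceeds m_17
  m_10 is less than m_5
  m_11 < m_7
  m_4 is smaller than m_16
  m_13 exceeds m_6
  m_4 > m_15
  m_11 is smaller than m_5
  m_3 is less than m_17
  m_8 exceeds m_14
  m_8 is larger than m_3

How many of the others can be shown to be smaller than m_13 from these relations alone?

8

The elements the relations force below m_13 are m_11, m_14, m_9, m_15, m_3, m_6, m_17, m_8 — no chain reaches any other.
That is 8.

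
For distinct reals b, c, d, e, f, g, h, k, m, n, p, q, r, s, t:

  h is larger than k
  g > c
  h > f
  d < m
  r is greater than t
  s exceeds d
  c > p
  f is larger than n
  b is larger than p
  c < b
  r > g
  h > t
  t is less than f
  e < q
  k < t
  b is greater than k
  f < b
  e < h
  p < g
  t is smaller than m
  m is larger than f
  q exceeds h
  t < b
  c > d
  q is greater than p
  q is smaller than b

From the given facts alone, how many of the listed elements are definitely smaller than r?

6

The elements the relations force below r are p, d, k, c, t, g — no chain reaches any other.
That is 6.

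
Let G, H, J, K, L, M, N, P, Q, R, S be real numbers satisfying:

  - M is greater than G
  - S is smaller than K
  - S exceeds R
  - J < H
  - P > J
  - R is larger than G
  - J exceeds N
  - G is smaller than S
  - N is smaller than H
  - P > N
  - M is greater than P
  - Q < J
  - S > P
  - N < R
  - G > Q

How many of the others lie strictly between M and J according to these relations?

The relations place J below M. An element lies strictly between them when it is forced above J and also forced below M.
Above J: {P, H, S, K}. Below M: {Q, N, P, G}.
Intersection: {P} — 1.

1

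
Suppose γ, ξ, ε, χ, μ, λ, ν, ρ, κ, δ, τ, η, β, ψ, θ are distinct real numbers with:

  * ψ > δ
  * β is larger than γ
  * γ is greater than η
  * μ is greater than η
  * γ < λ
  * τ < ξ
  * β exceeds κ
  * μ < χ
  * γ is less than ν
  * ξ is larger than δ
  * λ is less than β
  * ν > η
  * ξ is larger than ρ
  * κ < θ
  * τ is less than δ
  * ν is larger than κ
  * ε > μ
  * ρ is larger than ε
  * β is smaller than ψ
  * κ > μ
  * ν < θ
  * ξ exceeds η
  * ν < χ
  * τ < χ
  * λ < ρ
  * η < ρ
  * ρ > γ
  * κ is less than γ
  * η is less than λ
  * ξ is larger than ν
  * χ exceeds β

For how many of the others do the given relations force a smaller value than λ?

4

From λ the given relations immediately reach η, γ.
From those, κ — 3 in total.
From those, μ — 4 in total.
No other element is forced below λ by the given relations, so the count is 4.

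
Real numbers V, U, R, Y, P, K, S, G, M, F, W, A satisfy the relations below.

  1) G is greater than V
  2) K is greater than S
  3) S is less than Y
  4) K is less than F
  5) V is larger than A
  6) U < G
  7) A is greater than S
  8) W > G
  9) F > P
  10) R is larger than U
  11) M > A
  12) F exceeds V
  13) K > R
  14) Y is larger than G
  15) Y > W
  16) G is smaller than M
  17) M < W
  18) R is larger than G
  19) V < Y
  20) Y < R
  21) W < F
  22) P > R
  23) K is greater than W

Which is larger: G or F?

G < M < W < Y < R < P < F, by transitivity through M, W, Y, R, P.
So G < F; F is the larger of the two.

F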